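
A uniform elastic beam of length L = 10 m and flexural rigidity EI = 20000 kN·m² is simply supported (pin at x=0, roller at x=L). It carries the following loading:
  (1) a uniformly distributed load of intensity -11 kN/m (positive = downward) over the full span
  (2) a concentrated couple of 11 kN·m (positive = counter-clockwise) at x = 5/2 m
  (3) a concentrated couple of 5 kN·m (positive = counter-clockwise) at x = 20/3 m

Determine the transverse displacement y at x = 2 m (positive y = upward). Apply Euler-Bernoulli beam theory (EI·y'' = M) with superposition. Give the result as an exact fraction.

y(2) = 312083/7200000 m

Load 1 — uniform load w=-11 kN/m over full span:
  y_1 = -wx(L³-2Lx²+x³)/(24EI) = -(-11)·2·(10³-2·10·2²+2³)/(24·20000) = 319/7500 m
Load 2 — applied couple M₀=11 kN·m at a=5/2 m (b=L-a=15/2):
  y_2 = (M₀x³/(6L)+C₁x)/EI  [x≤a] with C₁=M₀(3b²-L²)/(6L)=605/48 = (11·2³/(6·10)+(605/48)·2)/20000 = 1067/800000 m
Load 3 — applied couple M₀=5 kN·m at a=20/3 m (b=L-a=10/3):
  y_3 = (M₀x³/(6L)+C₁x)/EI  [x≤a] with C₁=M₀(3b²-L²)/(6L)=-50/9 = (5·2³/(6·10)+(-50/9)·2)/20000 = -47/90000 m
Superposition: y = Σ y_i = 312083/7200000 m ≈ 0.043345 m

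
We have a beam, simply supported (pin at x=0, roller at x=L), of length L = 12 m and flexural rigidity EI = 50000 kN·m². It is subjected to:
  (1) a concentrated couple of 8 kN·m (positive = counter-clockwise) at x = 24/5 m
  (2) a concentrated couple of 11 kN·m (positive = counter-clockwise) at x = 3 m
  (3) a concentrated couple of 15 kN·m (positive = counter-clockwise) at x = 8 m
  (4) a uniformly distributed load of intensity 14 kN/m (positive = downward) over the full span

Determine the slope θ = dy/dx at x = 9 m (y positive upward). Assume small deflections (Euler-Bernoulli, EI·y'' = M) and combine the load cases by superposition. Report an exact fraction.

θ(9) = 137911/10000000 rad

Load 1 — applied couple M₀=8 kN·m at a=24/5 m (b=L-a=36/5):
  θ_1 = (M₀x²/(2L)-M₀(x-a)+C₁)/EI  [x>a] with C₁=M₀(3b²-L²)/(6L)=32/25 = (8·9²/(2·12)-8·(9-(24/5))+(32/25))/50000 = -133/1250000 rad
Load 2 — applied couple M₀=11 kN·m at a=3 m (b=L-a=9):
  θ_2 = (M₀x²/(2L)-M₀(x-a)+C₁)/EI  [x>a] with C₁=M₀(3b²-L²)/(6L)=121/8 = (11·9²/(2·12)-11·(9-3)+(121/8))/50000 = -11/40000 rad
Load 3 — applied couple M₀=15 kN·m at a=8 m (b=L-a=4):
  θ_3 = (M₀x²/(2L)-M₀(x-a)+C₁)/EI  [x>a] with C₁=M₀(3b²-L²)/(6L)=-20 = (15·9²/(2·12)-15·(9-8)+(-20))/50000 = 1/3200 rad
Load 4 — uniform load w=14 kN/m over full span:
  θ_4 = -w(L³-6Lx²+4x³)/(24EI) = -14·(12³-6·12·9²+4·9³)/(24·50000) = 693/50000 rad
Superposition: θ = Σ θ_i = 137911/10000000 rad ≈ 0.013791 rad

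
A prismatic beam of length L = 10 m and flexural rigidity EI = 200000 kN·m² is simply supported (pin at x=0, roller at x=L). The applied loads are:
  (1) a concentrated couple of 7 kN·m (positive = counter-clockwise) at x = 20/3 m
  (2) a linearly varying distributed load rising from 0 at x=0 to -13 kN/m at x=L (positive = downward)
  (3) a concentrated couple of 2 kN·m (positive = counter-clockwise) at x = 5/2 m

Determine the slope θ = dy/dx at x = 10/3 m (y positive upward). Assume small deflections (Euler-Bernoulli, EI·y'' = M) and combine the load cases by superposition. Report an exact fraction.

θ(10/3) = 53243/77760000 rad

Load 1 — applied couple M₀=7 kN·m at a=20/3 m (b=L-a=10/3):
  θ_1 = (M₀x²/(2L)+C₁)/EI  [x≤a] with C₁=M₀(3b²-L²)/(6L)=-70/9 = (7·(10/3)²/(2·10)+(-70/9))/200000 = -7/360000 rad
Load 2 — triangular load w₀=-13 kN/m (0→w₀ over full span):
  θ_2 = -w₀(7L⁴-30L²x²+15x⁴)/(360LEI) = -(-13)·(7·10⁴-30·10²·(10/3)²+15·(10/3)⁴)/(360·10·200000) = 169/243000 rad
Load 3 — applied couple M₀=2 kN·m at a=5/2 m (b=L-a=15/2):
  θ_3 = (M₀x²/(2L)-M₀(x-a)+C₁)/EI  [x>a] with C₁=M₀(3b²-L²)/(6L)=55/24 = (2·(10/3)²/(2·10)-2·((10/3)-(5/2))+(55/24))/200000 = 1/115200 rad
Superposition: θ = Σ θ_i = 53243/77760000 rad ≈ 0.000685 rad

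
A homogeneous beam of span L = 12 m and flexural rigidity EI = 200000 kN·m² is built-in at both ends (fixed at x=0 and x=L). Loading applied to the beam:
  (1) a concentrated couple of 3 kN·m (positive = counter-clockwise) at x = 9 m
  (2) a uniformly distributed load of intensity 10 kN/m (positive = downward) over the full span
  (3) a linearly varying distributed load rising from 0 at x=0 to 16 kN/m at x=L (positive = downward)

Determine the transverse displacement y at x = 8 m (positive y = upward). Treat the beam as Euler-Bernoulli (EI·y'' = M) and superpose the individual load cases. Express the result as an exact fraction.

y(8) = -17927/4500000 m

Load 1 — applied couple M₀=3 kN·m at a=9 m (b=L-a=3):
  y_1 = (R_Ax³/6 - M_Ax²/2)/EI  [x≤a] with R_A=9/32, M_A=15/16 = ((9/32)·8³/6 - (15/16)·8²/2)/200000 = -3/100000 m
Load 2 — uniform load w=10 kN/m over full span:
  y_2 = -wx²(L-x)²/(24EI) = -10·8²·(12-8)²/(24·200000) = -4/1875 m
Load 3 — triangular load w₀=16 kN/m (0→w₀ over full span):
  y_3 = -w₀x²(L-x)²(x+2L)/(120LEI) = -16·8²·(12-8)²·(8+2·12)/(120·12·200000) = -256/140625 m
Superposition: y = Σ y_i = -17927/4500000 m ≈ -0.003984 m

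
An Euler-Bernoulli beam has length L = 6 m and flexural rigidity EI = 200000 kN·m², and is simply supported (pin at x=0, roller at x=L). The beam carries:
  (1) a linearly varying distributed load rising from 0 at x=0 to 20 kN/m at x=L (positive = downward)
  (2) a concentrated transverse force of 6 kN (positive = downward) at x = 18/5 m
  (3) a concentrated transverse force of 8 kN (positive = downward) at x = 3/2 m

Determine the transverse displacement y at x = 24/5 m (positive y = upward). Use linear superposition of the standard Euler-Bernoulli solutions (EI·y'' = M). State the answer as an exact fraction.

y(24/5) = -836343/1250000000 m

Load 1 — triangular load w₀=20 kN/m (0→w₀ over full span):
  y_1 = -w₀x(7L⁴-10L²x²+3x⁴)/(360LEI) = -20·(24/5)·(7·6⁴-10·6²·(24/5)²+3·(24/5)⁴)/(360·6·200000) = -10287/19531250 m
Load 2 — point force P=6 kN at a=18/5 m (b=L-a=12/5):
  y_2 = -Pa(L-x)(2Lx-a²-x²)/(6LEI)  [x>a] = -6·(18/5)·(6-(24/5))·(2·6·(24/5)-(18/5)²-(24/5)²)/(6·6·200000) = -243/3125000 m
Load 3 — point force P=8 kN at a=3/2 m (b=L-a=9/2):
  y_3 = -Pa(L-x)(2Lx-a²-x²)/(6LEI)  [x>a] = -8·(3/2)·(6-(24/5))·(2·6·(24/5)-(3/2)²-(24/5)²)/(6·6·200000) = -3231/50000000 m
Superposition: y = Σ y_i = -836343/1250000000 m ≈ -0.000669 m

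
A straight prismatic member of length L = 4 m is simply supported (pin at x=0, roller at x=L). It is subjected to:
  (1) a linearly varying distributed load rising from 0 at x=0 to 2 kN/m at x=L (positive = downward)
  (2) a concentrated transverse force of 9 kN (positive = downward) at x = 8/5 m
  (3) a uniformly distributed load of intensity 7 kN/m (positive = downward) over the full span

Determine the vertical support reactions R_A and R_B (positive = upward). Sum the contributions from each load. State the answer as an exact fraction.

Load 1 — triangular load w₀=2 kN/m (0→w₀ over full span):
  R_A = w₀L/6 = 2·4/6 = 4/3 kN
  R_B = w₀L/3 = 2·4/3 = 8/3 kN
Load 2 — point force P=9 kN at a=8/5 m (b=L-a=12/5):
  R_A = Pb/L = 9·(12/5)/4 = 27/5 kN
  R_B = Pa/L = 9·(8/5)/4 = 18/5 kN
Load 3 — uniform load w=7 kN/m over full span:
  R_A = wL/2 = 7·4/2 = 14 kN
  R_B = wL/2 = 7·4/2 = 14 kN
Superposition: R_A = 311/15 kN, R_B = 304/15 kN

R_A = 311/15 kN, R_B = 304/15 kN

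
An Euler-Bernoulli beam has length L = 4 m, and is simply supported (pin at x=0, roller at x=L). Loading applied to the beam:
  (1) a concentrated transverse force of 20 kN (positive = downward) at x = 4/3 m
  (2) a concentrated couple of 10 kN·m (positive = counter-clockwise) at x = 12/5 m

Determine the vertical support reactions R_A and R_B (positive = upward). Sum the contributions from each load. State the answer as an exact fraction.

Load 1 — point force P=20 kN at a=4/3 m (b=L-a=8/3):
  R_A = Pb/L = 20·(8/3)/4 = 40/3 kN
  R_B = Pa/L = 20·(4/3)/4 = 20/3 kN
Load 2 — applied couple M₀=10 kN·m at a=12/5 m (b=L-a=8/5):
  R_A = M₀/L = 10/4 = 5/2 kN
  R_B = -M₀/L = -10/4 = -5/2 kN
Superposition: R_A = 95/6 kN, R_B = 25/6 kN

R_A = 95/6 kN, R_B = 25/6 kN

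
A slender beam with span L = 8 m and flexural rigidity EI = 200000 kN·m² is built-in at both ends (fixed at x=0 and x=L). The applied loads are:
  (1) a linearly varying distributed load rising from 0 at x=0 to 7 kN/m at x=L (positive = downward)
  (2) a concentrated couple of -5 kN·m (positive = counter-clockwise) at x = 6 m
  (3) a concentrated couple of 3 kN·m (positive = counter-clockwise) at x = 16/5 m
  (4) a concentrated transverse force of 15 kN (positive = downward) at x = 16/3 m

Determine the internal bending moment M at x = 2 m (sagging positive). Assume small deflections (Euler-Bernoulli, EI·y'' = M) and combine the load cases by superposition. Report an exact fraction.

M(2) = 3349/7200 kN·m

Load 1 — triangular load w₀=7 kN/m (0→w₀ over full span):
  M_1 = 3w₀Lx/20 - w₀L²/30 - w₀x³/(6L) = 3·7·8·2/20 - 7·8²/30 - 7·2³/(6·8) = 7/10 kN·m
Load 2 — applied couple M₀=-5 kN·m at a=6 m (b=L-a=2):
  M_2 = R_Ax - M_A  [x≤a] with R_A=-45/64, M_A=-25/16 = (-45/64)·2 - (-25/16) = 5/32 kN·m
Load 3 — applied couple M₀=3 kN·m at a=16/5 m (b=L-a=24/5):
  M_3 = R_Ax - M_A  [x≤a] with R_A=27/50, M_A=9/25 = (27/50)·2 - (9/25) = 18/25 kN·m
Load 4 — point force P=15 kN at a=16/3 m (b=L-a=8/3):
  M_4 = Pb²(3a+b)x/L³ - Pab²/L²  [x≤a] = 15·(8/3)²·(3·(16/3)+(8/3))·2/8³ - 15·(16/3)·(8/3)²/8² = -10/9 kN·m
Superposition: M = Σ M_i = 3349/7200 kN·m ≈ 0.465139 kN·m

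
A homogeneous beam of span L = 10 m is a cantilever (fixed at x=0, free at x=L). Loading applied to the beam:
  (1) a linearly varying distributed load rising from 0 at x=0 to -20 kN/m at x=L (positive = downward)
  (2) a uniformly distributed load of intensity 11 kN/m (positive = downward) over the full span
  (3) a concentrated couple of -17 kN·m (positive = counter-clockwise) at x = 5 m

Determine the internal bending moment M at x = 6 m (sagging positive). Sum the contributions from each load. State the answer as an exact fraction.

M(6) = 152/3 kN·m

Load 1 — triangular load w₀=-20 kN/m (0→w₀ over full span):
  M_1 = w₀Lx/2 - w₀L²/3 - w₀x³/(6L) = (-20)·10·6/2 - (-20)·10²/3 - (-20)·6³/(6·10) = 416/3 kN·m
Load 2 — uniform load w=11 kN/m over full span:
  M_2 = -w(L-x)²/2 = -11·(10-6)²/2 = -88 kN·m
Load 3 — applied couple M₀=-17 kN·m at a=5 m (b=L-a=5):
  M_3 = 0  [x>a] = 0 kN·m
Superposition: M = Σ M_i = 152/3 kN·m ≈ 50.666667 kN·m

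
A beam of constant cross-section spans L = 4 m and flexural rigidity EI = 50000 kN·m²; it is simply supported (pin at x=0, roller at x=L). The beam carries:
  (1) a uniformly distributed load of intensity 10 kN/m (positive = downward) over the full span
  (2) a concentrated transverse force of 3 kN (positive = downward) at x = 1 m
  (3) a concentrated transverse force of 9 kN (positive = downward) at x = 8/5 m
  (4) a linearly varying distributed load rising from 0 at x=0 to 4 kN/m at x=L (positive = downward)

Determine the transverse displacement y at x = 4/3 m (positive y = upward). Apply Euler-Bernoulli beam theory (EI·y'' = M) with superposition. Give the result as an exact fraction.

y(4/3) = -4316969/4556250000 m

Load 1 — uniform load w=10 kN/m over full span:
  y_1 = -wx(L³-2Lx²+x³)/(24EI) = -10·(4/3)·(4³-2·4·(4/3)²+(4/3)³)/(24·50000) = -88/151875 m
Load 2 — point force P=3 kN at a=1 m (b=L-a=3):
  y_2 = -Pa(L-x)(2Lx-a²-x²)/(6LEI)  [x>a] = -3·1·(4-(4/3))·(2·4·(4/3)-1²-(4/3)²)/(6·4·50000) = -71/1350000 m
Load 3 — point force P=9 kN at a=8/5 m (b=L-a=12/5):
  y_3 = -Pbx(L²-b²-x²)/(6LEI)  [x≤a] = -9·(12/5)·(4/3)·(4²-(12/5)²-(4/3)²)/(6·4·50000) = -238/1171875 m
Load 4 — triangular load w₀=4 kN/m (0→w₀ over full span):
  y_4 = -w₀x(7L⁴-10L²x²+3x⁴)/(360LEI) = -4·(4/3)·(7·4⁴-10·4²·(4/3)²+3·(4/3)⁴)/(360·4·50000) = -256/2278125 m
Superposition: y = Σ y_i = -4316969/4556250000 m ≈ -0.000947 m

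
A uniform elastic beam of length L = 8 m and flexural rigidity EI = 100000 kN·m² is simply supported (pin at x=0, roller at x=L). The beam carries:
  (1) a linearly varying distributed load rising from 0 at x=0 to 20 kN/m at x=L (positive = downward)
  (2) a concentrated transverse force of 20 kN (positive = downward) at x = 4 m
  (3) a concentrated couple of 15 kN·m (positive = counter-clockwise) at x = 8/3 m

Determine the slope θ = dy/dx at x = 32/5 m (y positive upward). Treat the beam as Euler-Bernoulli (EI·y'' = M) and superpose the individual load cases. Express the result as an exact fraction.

Load 1 — triangular load w₀=20 kN/m (0→w₀ over full span):
  θ_1 = -w₀(7L⁴-30L²x²+15x⁴)/(360LEI) = -20·(7·8⁴-30·8²·(32/5)²+15·(32/5)⁴)/(360·8·100000) = 6056/3515625 rad
Load 2 — point force P=20 kN at a=4 m (b=L-a=4):
  θ_2 = -Pa(2L²-6Lx+3x²+a²)/(6LEI)  [x>a] = -20·4·(2·8²-6·8·(32/5)+3·(32/5)²+4²)/(6·8·100000) = 21/31250 rad
Load 3 — applied couple M₀=15 kN·m at a=8/3 m (b=L-a=16/3):
  θ_3 = (M₀x²/(2L)-M₀(x-a)+C₁)/EI  [x>a] with C₁=M₀(3b²-L²)/(6L)=20/3 = (15·(32/5)²/(2·8)-15·((32/5)-(8/3))+(20/3))/100000 = -41/375000 rad
Superposition: θ = Σ θ_i = 64273/28125000 rad ≈ 0.002285 rad

θ(32/5) = 64273/28125000 rad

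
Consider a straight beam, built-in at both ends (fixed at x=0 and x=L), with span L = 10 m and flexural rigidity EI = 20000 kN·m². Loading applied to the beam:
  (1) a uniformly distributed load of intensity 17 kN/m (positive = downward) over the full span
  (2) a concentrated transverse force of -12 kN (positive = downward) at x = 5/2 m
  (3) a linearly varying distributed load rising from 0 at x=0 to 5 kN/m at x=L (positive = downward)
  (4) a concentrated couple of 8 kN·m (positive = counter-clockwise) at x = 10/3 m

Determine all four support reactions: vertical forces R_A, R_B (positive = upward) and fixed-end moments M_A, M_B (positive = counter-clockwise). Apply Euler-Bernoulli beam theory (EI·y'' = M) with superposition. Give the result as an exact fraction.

Load 1 — uniform load w=17 kN/m over full span:
  R_A = wL/2 = 17·10/2 = 85 kN
  M_A = wL²/12 = 17·10²/12 = 425/3 kN·m
  R_B = wL/2 = 17·10/2 = 85 kN
  M_B = -wL²/12 = -17·10²/12 = -425/3 kN·m
Load 2 — point force P=-12 kN at a=5/2 m (b=L-a=15/2):
  R_A = Pb²(3a+b)/L³ = (-12)·(15/2)²·(3·(5/2)+(15/2))/10³ = -81/8 kN
  M_A = Pab²/L² = (-12)·(5/2)·(15/2)²/10² = -135/8 kN·m
  R_B = Pa²(a+3b)/L³ = (-12)·(5/2)²·((5/2)+3·(15/2))/10³ = -15/8 kN
  M_B = -Pa²b/L² = -(-12)·(5/2)²·(15/2)/10² = 45/8 kN·m
Load 3 — triangular load w₀=5 kN/m (0→w₀ over full span):
  R_A = 3w₀L/20 = 3·5·10/20 = 15/2 kN
  M_A = w₀L²/30 = 5·10²/30 = 50/3 kN·m
  R_B = 7w₀L/20 = 7·5·10/20 = 35/2 kN
  M_B = -w₀L²/20 = -5·10²/20 = -25 kN·m
Load 4 — applied couple M₀=8 kN·m at a=10/3 m (b=L-a=20/3):
  R_A = 6M₀ab/L³ = 6·8·(10/3)·(20/3)/10³ = 16/15 kN
  M_A = M₀b(2a-b)/L² = 8·(20/3)·(2·(10/3)-(20/3))/10² = 0 kN·m
  R_B = -6M₀ab/L³ = -6·8·(10/3)·(20/3)/10³ = -16/15 kN
  M_B = M₀a(2b-a)/L² = 8·(10/3)·(2·(20/3)-(10/3))/10² = 8/3 kN·m
Superposition: R_A = 10013/120 kN, M_A = 3395/24 kN·m, R_B = 11947/120 kN, M_B = -1267/8 kN·m

R_A = 10013/120 kN, M_A = 3395/24 kN·m, R_B = 11947/120 kN, M_B = -1267/8 kN·m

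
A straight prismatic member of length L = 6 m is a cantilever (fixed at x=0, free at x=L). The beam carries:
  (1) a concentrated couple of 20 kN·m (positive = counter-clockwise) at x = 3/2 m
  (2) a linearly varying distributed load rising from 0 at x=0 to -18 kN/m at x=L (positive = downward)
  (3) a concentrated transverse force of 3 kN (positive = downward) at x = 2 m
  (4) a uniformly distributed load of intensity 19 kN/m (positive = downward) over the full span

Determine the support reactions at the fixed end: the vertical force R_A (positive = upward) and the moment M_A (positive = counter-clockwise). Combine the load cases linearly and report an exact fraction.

Load 1 — applied couple M₀=20 kN·m at a=3/2 m (b=L-a=9/2):
  R_A = 0 kN
  M_A = -M₀ = -20 kN·m
Load 2 — triangular load w₀=-18 kN/m (0→w₀ over full span):
  R_A = w₀L/2 = (-18)·6/2 = -54 kN
  M_A = w₀L²/3 = (-18)·6²/3 = -216 kN·m
Load 3 — point force P=3 kN at a=2 m (b=L-a=4):
  R_A = P = 3 kN
  M_A = Pa = 3·2 = 6 kN·m
Load 4 — uniform load w=19 kN/m over full span:
  R_A = wL = 19·6 = 114 kN
  M_A = wL²/2 = 19·6²/2 = 342 kN·m
Superposition: R_A = 63 kN, M_A = 112 kN·m

R_A = 63 kN, M_A = 112 kN·m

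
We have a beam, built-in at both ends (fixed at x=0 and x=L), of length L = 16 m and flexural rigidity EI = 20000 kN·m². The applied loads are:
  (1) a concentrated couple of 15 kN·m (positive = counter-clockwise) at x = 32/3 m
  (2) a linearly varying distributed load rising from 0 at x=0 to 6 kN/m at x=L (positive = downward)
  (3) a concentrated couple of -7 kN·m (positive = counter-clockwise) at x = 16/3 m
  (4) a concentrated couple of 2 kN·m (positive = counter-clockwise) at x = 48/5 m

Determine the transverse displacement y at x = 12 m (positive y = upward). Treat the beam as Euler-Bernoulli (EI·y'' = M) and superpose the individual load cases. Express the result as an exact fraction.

Load 1 — applied couple M₀=15 kN·m at a=32/3 m (b=L-a=16/3):
  y_1 = (R_Ax³/6 - M_Ax²/2 - M₀(x-a)²/2)/EI  [x>a] with R_A=5/4, M_A=5 = ((5/4)·12³/6 - 5·12²/2 - 15·(12-(32/3))²/2)/20000 = -1/1500 m
Load 2 — triangular load w₀=6 kN/m (0→w₀ over full span):
  y_2 = -w₀x²(L-x)²(x+2L)/(120LEI) = -6·12²·(16-12)²·(12+2·16)/(120·16·20000) = -99/6250 m
Load 3 — applied couple M₀=-7 kN·m at a=16/3 m (b=L-a=32/3):
  y_3 = (R_Ax³/6 - M_Ax²/2 - M₀(x-a)²/2)/EI  [x>a] with R_A=-7/12, M_A=0 = ((-7/12)·12³/6 - 0·12²/2 - (-7)·(12-(16/3))²/2)/20000 = -7/11250 m
Load 4 — applied couple M₀=2 kN·m at a=48/5 m (b=L-a=32/5):
  y_4 = (R_Ax³/6 - M_Ax²/2 - M₀(x-a)²/2)/EI  [x>a] with R_A=9/50, M_A=16/25 = ((9/50)·12³/6 - (16/25)·12²/2 - 2·(12-(48/5))²/2)/20000 = 0 m
Superposition: y = Σ y_i = -1927/112500 m ≈ -0.017129 m

y(12) = -1927/112500 m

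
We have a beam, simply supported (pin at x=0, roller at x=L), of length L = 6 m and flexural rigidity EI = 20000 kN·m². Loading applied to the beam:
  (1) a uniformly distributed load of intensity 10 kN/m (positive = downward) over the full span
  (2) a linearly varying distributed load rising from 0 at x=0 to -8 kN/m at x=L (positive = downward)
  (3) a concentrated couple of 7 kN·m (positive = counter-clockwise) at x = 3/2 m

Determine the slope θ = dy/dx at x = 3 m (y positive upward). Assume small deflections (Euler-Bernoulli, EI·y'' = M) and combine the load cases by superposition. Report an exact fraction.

θ(3) = 133/1600000 rad

Load 1 — uniform load w=10 kN/m over full span:
  θ_1 = -w(L³-6Lx²+4x³)/(24EI) = -10·(6³-6·6·3²+4·3³)/(24·20000) = 0 rad
Load 2 — triangular load w₀=-8 kN/m (0→w₀ over full span):
  θ_2 = -w₀(7L⁴-30L²x²+15x⁴)/(360LEI) = -(-8)·(7·6⁴-30·6²·3²+15·3⁴)/(360·6·20000) = 21/200000 rad
Load 3 — applied couple M₀=7 kN·m at a=3/2 m (b=L-a=9/2):
  θ_3 = (M₀x²/(2L)-M₀(x-a)+C₁)/EI  [x>a] with C₁=M₀(3b²-L²)/(6L)=77/16 = (7·3²/(2·6)-7·(3-(3/2))+(77/16))/20000 = -7/320000 rad
Superposition: θ = Σ θ_i = 133/1600000 rad ≈ 0.000083 rad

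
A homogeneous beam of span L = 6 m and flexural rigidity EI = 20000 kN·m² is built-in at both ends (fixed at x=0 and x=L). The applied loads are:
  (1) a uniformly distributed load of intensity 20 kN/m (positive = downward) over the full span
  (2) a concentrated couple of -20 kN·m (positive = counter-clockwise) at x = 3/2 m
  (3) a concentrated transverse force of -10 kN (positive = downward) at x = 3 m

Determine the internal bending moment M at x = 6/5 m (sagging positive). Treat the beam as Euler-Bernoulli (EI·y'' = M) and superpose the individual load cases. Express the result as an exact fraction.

Load 1 — uniform load w=20 kN/m over full span:
  M_1 = wLx/2 - wL²/12 - wx²/2 = 20·6·(6/5)/2 - 20·6²/12 - 20·(6/5)²/2 = -12/5 kN·m
Load 2 — applied couple M₀=-20 kN·m at a=3/2 m (b=L-a=9/2):
  M_2 = R_Ax - M_A  [x≤a] with R_A=-15/4, M_A=15/4 = (-15/4)·(6/5) - (15/4) = -33/4 kN·m
Load 3 — point force P=-10 kN at a=3 m (b=L-a=3):
  M_3 = Pb²(3a+b)x/L³ - Pab²/L²  [x≤a] = (-10)·3²·(3·3+3)·(6/5)/6³ - (-10)·3·3²/6² = 3/2 kN·m
Superposition: M = Σ M_i = -183/20 kN·m ≈ -9.150000 kN·m

M(6/5) = -183/20 kN·m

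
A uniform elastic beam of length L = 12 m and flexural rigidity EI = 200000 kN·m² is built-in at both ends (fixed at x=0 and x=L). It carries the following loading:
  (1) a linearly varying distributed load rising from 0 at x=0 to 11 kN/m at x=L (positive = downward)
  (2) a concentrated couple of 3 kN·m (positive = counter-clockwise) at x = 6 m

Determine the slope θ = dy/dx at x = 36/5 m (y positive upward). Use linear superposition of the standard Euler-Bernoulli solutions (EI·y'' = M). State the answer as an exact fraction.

θ(36/5) = 9729/62500000 rad

Load 1 — triangular load w₀=11 kN/m (0→w₀ over full span):
  θ_1 = -w₀(2x(L-x)(L-2x)(x+2L)+x²(L-x)²)/(120LEI) = -11·(2·(36/5)·(12-(36/5))·(12-2·(36/5))·((36/5)+2·12)+(36/5)²·(12-(36/5))²)/(120·12·200000) = 297/1953125 rad
Load 2 — applied couple M₀=3 kN·m at a=6 m (b=L-a=6):
  θ_2 = (R_Ax²/2 - M_Ax - M₀(x-a))/EI  [x>a] with R_A=3/8, M_A=3/4 = ((3/8)·(36/5)²/2 - (3/4)·(36/5) - 3·((36/5)-6))/200000 = 9/2500000 rad
Superposition: θ = Σ θ_i = 9729/62500000 rad ≈ 0.000156 rad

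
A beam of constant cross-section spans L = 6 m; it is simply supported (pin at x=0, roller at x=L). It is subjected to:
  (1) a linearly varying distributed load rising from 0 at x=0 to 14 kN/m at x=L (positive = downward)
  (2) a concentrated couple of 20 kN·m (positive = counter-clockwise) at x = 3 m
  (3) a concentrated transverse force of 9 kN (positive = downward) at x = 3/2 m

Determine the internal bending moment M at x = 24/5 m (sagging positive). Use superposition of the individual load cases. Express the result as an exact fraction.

M(24/5) = 5723/250 kN·m

Load 1 — triangular load w₀=14 kN/m (0→w₀ over full span):
  M_1 = w₀Lx/6 - w₀x³/(6L) = 14·6·(24/5)/6 - 14·(24/5)³/(6·6) = 3024/125 kN·m
Load 2 — applied couple M₀=20 kN·m at a=3 m (b=L-a=3):
  M_2 = M₀x/L - M₀  [x>a] = 20·(24/5)/6 - 20 = -4 kN·m
Load 3 — point force P=9 kN at a=3/2 m (b=L-a=9/2):
  M_3 = Pa(L-x)/L  [x>a] = 9·(3/2)·(6-(24/5))/6 = 27/10 kN·m
Superposition: M = Σ M_i = 5723/250 kN·m ≈ 22.892000 kN·m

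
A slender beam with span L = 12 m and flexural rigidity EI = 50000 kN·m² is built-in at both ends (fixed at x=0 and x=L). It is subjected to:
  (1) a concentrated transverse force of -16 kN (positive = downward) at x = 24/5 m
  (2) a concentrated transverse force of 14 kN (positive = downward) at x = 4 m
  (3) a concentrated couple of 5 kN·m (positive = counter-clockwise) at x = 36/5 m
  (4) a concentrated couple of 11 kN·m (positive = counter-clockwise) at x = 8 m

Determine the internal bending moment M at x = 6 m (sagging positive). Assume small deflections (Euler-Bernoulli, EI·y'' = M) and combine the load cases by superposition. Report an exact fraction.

M(6) = -9/25 kN·m

Load 1 — point force P=-16 kN at a=24/5 m (b=L-a=36/5):
  M_1 = Pa²(a+3b)(L-x)/L³ - Pa²b/L²  [x>a] = (-16)·(24/5)²·((24/5)+3·(36/5))·(12-6)/12³ - (-16)·(24/5)²·(36/5)/12² = -384/25 kN·m
Load 2 — point force P=14 kN at a=4 m (b=L-a=8):
  M_2 = Pa²(a+3b)(L-x)/L³ - Pa²b/L²  [x>a] = 14·4²·(4+3·8)·(12-6)/12³ - 14·4²·8/12² = 28/3 kN·m
Load 3 — applied couple M₀=5 kN·m at a=36/5 m (b=L-a=24/5):
  M_3 = R_Ax - M_A  [x≤a] with R_A=3/5, M_A=8/5 = (3/5)·6 - (8/5) = 2 kN·m
Load 4 — applied couple M₀=11 kN·m at a=8 m (b=L-a=4):
  M_4 = R_Ax - M_A  [x≤a] with R_A=11/9, M_A=11/3 = (11/9)·6 - (11/3) = 11/3 kN·m
Superposition: M = Σ M_i = -9/25 kN·m ≈ -0.360000 kN·m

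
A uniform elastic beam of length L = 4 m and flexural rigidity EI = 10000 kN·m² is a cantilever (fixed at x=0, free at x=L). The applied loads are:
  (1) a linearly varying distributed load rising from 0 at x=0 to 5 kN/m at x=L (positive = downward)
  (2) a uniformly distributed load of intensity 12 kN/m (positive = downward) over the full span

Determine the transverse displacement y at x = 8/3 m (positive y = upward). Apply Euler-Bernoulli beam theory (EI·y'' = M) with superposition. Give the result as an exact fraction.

Load 1 — triangular load w₀=5 kN/m (0→w₀ over full span):
  y_1 = (w₀Lx³/12-w₀L²x²/6-w₀x⁵/(120L))/EI = (5·4·(8/3)³/12-5·4²·(8/3)²/6-5·(8/3)⁵/(120·4))/10000 = -2944/455625 m
Load 2 — uniform load w=12 kN/m over full span:
  y_2 = -wx²(x²-4Lx+6L²)/(24EI) = -12·(8/3)²·((8/3)²-4·4·(8/3)+6·4²)/(24·10000) = -1088/50625 m
Superposition: y = Σ y_i = -12736/455625 m ≈ -0.027953 m

y(8/3) = -12736/455625 m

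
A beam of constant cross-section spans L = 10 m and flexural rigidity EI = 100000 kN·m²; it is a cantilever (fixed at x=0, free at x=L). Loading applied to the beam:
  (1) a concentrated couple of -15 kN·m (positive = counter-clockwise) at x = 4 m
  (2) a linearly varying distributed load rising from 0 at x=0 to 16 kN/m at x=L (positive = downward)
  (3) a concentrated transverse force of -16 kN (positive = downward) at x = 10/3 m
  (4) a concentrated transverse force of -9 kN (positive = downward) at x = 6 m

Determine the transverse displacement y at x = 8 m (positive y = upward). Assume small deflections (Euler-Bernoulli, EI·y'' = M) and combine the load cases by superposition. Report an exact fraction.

y(8) = -4785359/50625000 m

Load 1 — applied couple M₀=-15 kN·m at a=4 m (b=L-a=6):
  y_1 = M₀a(2x-a)/(2EI)  [x>a] = (-15)·4·(2·8-4)/(2·100000) = -9/2500 m
Load 2 — triangular load w₀=16 kN/m (0→w₀ over full span):
  y_2 = (w₀Lx³/12-w₀L²x²/6-w₀x⁵/(120L))/EI = (16·10·8³/12-16·10²·8²/6-16·8⁵/(120·10))/100000 = -25024/234375 m
Load 3 — point force P=-16 kN at a=10/3 m (b=L-a=20/3):
  y_3 = -Pa²(3x-a)/(6EI)  [x>a] = -(-16)·(10/3)²·(3·8-(10/3))/(6·100000) = 62/10125 m
Load 4 — point force P=-9 kN at a=6 m (b=L-a=4):
  y_4 = -Pa²(3x-a)/(6EI)  [x>a] = -(-9)·6²·(3·8-6)/(6·100000) = 243/25000 m
Superposition: y = Σ y_i = -4785359/50625000 m ≈ -0.094526 m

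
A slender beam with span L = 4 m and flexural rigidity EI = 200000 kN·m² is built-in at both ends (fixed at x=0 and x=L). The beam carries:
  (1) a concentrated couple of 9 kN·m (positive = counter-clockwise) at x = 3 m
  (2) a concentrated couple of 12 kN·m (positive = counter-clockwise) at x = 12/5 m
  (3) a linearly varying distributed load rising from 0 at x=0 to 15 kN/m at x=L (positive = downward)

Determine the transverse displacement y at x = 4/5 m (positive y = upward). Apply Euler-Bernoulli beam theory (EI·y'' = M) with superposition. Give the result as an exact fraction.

y(4/5) = -4183/250000000 m

Load 1 — applied couple M₀=9 kN·m at a=3 m (b=L-a=1):
  y_1 = (R_Ax³/6 - M_Ax²/2)/EI  [x≤a] with R_A=81/32, M_A=45/16 = ((81/32)·(4/5)³/6 - (45/16)·(4/5)²/2)/200000 = -171/50000000 m
Load 2 — applied couple M₀=12 kN·m at a=12/5 m (b=L-a=8/5):
  y_2 = (R_Ax³/6 - M_Ax²/2)/EI  [x≤a] with R_A=108/25, M_A=96/25 = ((108/25)·(4/5)³/6 - (96/25)·(4/5)²/2)/200000 = -42/9765625 m
Load 3 — triangular load w₀=15 kN/m (0→w₀ over full span):
  y_3 = -w₀x²(L-x)²(x+2L)/(120LEI) = -15·(4/5)²·(4-(4/5))²·((4/5)+2·4)/(120·4·200000) = -88/9765625 m
Superposition: y = Σ y_i = -4183/250000000 m ≈ -0.000017 m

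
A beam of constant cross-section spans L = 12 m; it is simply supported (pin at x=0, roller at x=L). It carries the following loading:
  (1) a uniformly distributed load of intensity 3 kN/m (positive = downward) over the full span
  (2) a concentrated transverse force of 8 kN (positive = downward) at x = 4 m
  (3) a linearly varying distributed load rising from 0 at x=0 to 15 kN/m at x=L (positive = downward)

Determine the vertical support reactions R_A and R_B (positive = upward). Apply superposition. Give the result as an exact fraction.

Load 1 — uniform load w=3 kN/m over full span:
  R_A = wL/2 = 3·12/2 = 18 kN
  R_B = wL/2 = 3·12/2 = 18 kN
Load 2 — point force P=8 kN at a=4 m (b=L-a=8):
  R_A = Pb/L = 8·8/12 = 16/3 kN
  R_B = Pa/L = 8·4/12 = 8/3 kN
Load 3 — triangular load w₀=15 kN/m (0→w₀ over full span):
  R_A = w₀L/6 = 15·12/6 = 30 kN
  R_B = w₀L/3 = 15·12/3 = 60 kN
Superposition: R_A = 160/3 kN, R_B = 242/3 kN

R_A = 160/3 kN, R_B = 242/3 kN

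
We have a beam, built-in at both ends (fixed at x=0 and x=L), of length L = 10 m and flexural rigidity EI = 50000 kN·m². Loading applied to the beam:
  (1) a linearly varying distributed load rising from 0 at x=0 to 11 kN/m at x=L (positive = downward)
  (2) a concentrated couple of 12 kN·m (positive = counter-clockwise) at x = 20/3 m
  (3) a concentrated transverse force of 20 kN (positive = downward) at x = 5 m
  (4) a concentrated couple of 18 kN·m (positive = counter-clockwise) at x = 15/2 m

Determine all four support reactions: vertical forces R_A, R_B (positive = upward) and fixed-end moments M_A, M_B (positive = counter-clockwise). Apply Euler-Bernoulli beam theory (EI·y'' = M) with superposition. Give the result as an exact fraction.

Load 1 — triangular load w₀=11 kN/m (0→w₀ over full span):
  R_A = 3w₀L/20 = 3·11·10/20 = 33/2 kN
  M_A = w₀L²/30 = 11·10²/30 = 110/3 kN·m
  R_B = 7w₀L/20 = 7·11·10/20 = 77/2 kN
  M_B = -w₀L²/20 = -11·10²/20 = -55 kN·m
Load 2 — applied couple M₀=12 kN·m at a=20/3 m (b=L-a=10/3):
  R_A = 6M₀ab/L³ = 6·12·(20/3)·(10/3)/10³ = 8/5 kN
  M_A = M₀b(2a-b)/L² = 12·(10/3)·(2·(20/3)-(10/3))/10² = 4 kN·m
  R_B = -6M₀ab/L³ = -6·12·(20/3)·(10/3)/10³ = -8/5 kN
  M_B = M₀a(2b-a)/L² = 12·(20/3)·(2·(10/3)-(20/3))/10² = 0 kN·m
Load 3 — point force P=20 kN at a=5 m (b=L-a=5):
  R_A = Pb²(3a+b)/L³ = 20·5²·(3·5+5)/10³ = 10 kN
  M_A = Pab²/L² = 20·5·5²/10² = 25 kN·m
  R_B = Pa²(a+3b)/L³ = 20·5²·(5+3·5)/10³ = 10 kN
  M_B = -Pa²b/L² = -20·5²·5/10² = -25 kN·m
Load 4 — applied couple M₀=18 kN·m at a=15/2 m (b=L-a=5/2):
  R_A = 6M₀ab/L³ = 6·18·(15/2)·(5/2)/10³ = 81/40 kN
  M_A = M₀b(2a-b)/L² = 18·(5/2)·(2·(15/2)-(5/2))/10² = 45/8 kN·m
  R_B = -6M₀ab/L³ = -6·18·(15/2)·(5/2)/10³ = -81/40 kN
  M_B = M₀a(2b-a)/L² = 18·(15/2)·(2·(5/2)-(15/2))/10² = -27/8 kN·m
Superposition: R_A = 241/8 kN, M_A = 1711/24 kN·m, R_B = 359/8 kN, M_B = -667/8 kN·m

R_A = 241/8 kN, M_A = 1711/24 kN·m, R_B = 359/8 kN, M_B = -667/8 kN·m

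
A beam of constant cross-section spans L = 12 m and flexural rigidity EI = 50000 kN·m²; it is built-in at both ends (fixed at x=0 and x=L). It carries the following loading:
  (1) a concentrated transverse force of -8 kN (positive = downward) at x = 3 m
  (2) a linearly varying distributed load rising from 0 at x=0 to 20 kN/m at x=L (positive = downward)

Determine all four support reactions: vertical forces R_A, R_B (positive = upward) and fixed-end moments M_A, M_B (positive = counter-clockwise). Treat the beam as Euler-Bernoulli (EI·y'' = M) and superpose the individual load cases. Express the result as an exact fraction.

Load 1 — point force P=-8 kN at a=3 m (b=L-a=9):
  R_A = Pb²(3a+b)/L³ = (-8)·9²·(3·3+9)/12³ = -27/4 kN
  M_A = Pab²/L² = (-8)·3·9²/12² = -27/2 kN·m
  R_B = Pa²(a+3b)/L³ = (-8)·3²·(3+3·9)/12³ = -5/4 kN
  M_B = -Pa²b/L² = -(-8)·3²·9/12² = 9/2 kN·m
Load 2 — triangular load w₀=20 kN/m (0→w₀ over full span):
  R_A = 3w₀L/20 = 3·20·12/20 = 36 kN
  M_A = w₀L²/30 = 20·12²/30 = 96 kN·m
  R_B = 7w₀L/20 = 7·20·12/20 = 84 kN
  M_B = -w₀L²/20 = -20·12²/20 = -144 kN·m
Superposition: R_A = 117/4 kN, M_A = 165/2 kN·m, R_B = 331/4 kN, M_B = -279/2 kN·m

R_A = 117/4 kN, M_A = 165/2 kN·m, R_B = 331/4 kN, M_B = -279/2 kN·m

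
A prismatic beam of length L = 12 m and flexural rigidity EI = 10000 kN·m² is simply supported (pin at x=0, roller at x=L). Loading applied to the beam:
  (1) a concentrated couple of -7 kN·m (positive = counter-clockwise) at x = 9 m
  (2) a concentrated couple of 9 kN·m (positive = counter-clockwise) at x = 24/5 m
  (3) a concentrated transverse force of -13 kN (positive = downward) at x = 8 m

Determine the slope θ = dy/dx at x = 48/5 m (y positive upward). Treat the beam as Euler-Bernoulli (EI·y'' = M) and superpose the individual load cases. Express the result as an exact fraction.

θ(48/5) = -196381/18000000 rad

Load 1 — applied couple M₀=-7 kN·m at a=9 m (b=L-a=3):
  θ_1 = (M₀x²/(2L)-M₀(x-a)+C₁)/EI  [x>a] with C₁=M₀(3b²-L²)/(6L)=91/8 = ((-7)·(48/5)²/(2·12)-(-7)·((48/5)-9)+(91/8))/10000 = -2261/2000000 rad
Load 2 — applied couple M₀=9 kN·m at a=24/5 m (b=L-a=36/5):
  θ_2 = (M₀x²/(2L)-M₀(x-a)+C₁)/EI  [x>a] with C₁=M₀(3b²-L²)/(6L)=36/25 = (9·(48/5)²/(2·12)-9·((48/5)-(24/5))+(36/25))/10000 = -9/12500 rad
Load 3 — point force P=-13 kN at a=8 m (b=L-a=4):
  θ_3 = -Pa(2L²-6Lx+3x²+a²)/(6LEI)  [x>a] = -(-13)·8·(2·12²-6·12·(48/5)+3·(48/5)²+8²)/(6·12·10000) = -1274/140625 rad
Superposition: θ = Σ θ_i = -196381/18000000 rad ≈ -0.010910 rad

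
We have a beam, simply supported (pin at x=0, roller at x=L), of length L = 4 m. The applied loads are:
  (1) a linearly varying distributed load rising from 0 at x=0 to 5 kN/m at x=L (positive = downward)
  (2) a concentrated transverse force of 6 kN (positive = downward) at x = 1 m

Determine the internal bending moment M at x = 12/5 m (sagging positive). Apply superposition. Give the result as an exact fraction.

Load 1 — triangular load w₀=5 kN/m (0→w₀ over full span):
  M_1 = w₀Lx/6 - w₀x³/(6L) = 5·4·(12/5)/6 - 5·(12/5)³/(6·4) = 128/25 kN·m
Load 2 — point force P=6 kN at a=1 m (b=L-a=3):
  M_2 = Pa(L-x)/L  [x>a] = 6·1·(4-(12/5))/4 = 12/5 kN·m
Superposition: M = Σ M_i = 188/25 kN·m ≈ 7.520000 kN·m

M(12/5) = 188/25 kN·m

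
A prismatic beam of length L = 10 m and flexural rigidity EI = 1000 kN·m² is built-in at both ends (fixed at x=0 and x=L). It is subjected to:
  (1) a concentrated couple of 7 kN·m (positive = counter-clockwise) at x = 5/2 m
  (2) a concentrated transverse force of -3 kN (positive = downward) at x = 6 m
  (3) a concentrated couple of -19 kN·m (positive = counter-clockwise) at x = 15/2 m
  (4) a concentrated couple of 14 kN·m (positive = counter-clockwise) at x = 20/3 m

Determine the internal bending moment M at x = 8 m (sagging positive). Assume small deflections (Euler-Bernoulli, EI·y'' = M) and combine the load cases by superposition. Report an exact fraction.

Load 1 — applied couple M₀=7 kN·m at a=5/2 m (b=L-a=15/2):
  M_1 = R_Ax - M_A - M₀  [x>a] with R_A=63/80, M_A=-21/16 = (63/80)·8 - (-21/16) - 7 = 49/80 kN·m
Load 2 — point force P=-3 kN at a=6 m (b=L-a=4):
  M_2 = Pa²(a+3b)(L-x)/L³ - Pa²b/L²  [x>a] = (-3)·6²·(6+3·4)·(10-8)/10³ - (-3)·6²·4/10² = 54/125 kN·m
Load 3 — applied couple M₀=-19 kN·m at a=15/2 m (b=L-a=5/2):
  M_3 = R_Ax - M_A - M₀  [x>a] with R_A=-171/80, M_A=-95/16 = (-171/80)·8 - (-95/16) - (-19) = 627/80 kN·m
Load 4 — applied couple M₀=14 kN·m at a=20/3 m (b=L-a=10/3):
  M_4 = R_Ax - M_A - M₀  [x>a] with R_A=28/15, M_A=14/3 = (28/15)·8 - (14/3) - 14 = -56/15 kN·m
Superposition: M = Σ M_i = 7723/1500 kN·m ≈ 5.148667 kN·m

M(8) = 7723/1500 kN·m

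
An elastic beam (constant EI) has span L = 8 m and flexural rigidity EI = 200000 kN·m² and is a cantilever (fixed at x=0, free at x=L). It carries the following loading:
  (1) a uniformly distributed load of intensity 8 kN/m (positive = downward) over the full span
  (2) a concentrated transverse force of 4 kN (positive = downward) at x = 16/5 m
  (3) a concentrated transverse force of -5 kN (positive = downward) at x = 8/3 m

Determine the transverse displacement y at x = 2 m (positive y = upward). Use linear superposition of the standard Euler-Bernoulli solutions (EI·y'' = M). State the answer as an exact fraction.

Load 1 — uniform load w=8 kN/m over full span:
  y_1 = -wx²(x²-4Lx+6L²)/(24EI) = -8·2²·(2²-4·8·2+6·8²)/(24·200000) = -27/12500 m
Load 2 — point force P=4 kN at a=16/5 m (b=L-a=24/5):
  y_2 = -Px²(3a-x)/(6EI)  [x≤a] = -4·2²·(3·(16/5)-2)/(6·200000) = -19/187500 m
Load 3 — point force P=-5 kN at a=8/3 m (b=L-a=16/3):
  y_3 = -Px²(3a-x)/(6EI)  [x≤a] = -(-5)·2²·(3·(8/3)-2)/(6·200000) = 1/10000 m
Superposition: y = Σ y_i = -1621/750000 m ≈ -0.002161 m

y(2) = -1621/750000 m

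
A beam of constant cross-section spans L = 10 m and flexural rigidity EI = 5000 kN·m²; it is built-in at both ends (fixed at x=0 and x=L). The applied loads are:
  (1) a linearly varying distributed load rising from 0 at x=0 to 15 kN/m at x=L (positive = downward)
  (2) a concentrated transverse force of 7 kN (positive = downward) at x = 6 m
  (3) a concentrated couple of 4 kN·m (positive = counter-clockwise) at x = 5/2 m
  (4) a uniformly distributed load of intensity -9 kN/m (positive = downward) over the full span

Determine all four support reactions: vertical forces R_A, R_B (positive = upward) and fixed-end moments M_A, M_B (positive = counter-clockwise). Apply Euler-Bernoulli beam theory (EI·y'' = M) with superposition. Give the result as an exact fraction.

R_A = -9793/500 kN, M_A = -1903/100 kN·m, R_B = 5793/500 kN, M_B = -883/100 kN·m

Load 1 — triangular load w₀=15 kN/m (0→w₀ over full span):
  R_A = 3w₀L/20 = 3·15·10/20 = 45/2 kN
  M_A = w₀L²/30 = 15·10²/30 = 50 kN·m
  R_B = 7w₀L/20 = 7·15·10/20 = 105/2 kN
  M_B = -w₀L²/20 = -15·10²/20 = -75 kN·m
Load 2 — point force P=7 kN at a=6 m (b=L-a=4):
  R_A = Pb²(3a+b)/L³ = 7·4²·(3·6+4)/10³ = 308/125 kN
  M_A = Pab²/L² = 7·6·4²/10² = 168/25 kN·m
  R_B = Pa²(a+3b)/L³ = 7·6²·(6+3·4)/10³ = 567/125 kN
  M_B = -Pa²b/L² = -7·6²·4/10² = -252/25 kN·m
Load 3 — applied couple M₀=4 kN·m at a=5/2 m (b=L-a=15/2):
  R_A = 6M₀ab/L³ = 6·4·(5/2)·(15/2)/10³ = 9/20 kN
  M_A = M₀b(2a-b)/L² = 4·(15/2)·(2·(5/2)-(15/2))/10² = -3/4 kN·m
  R_B = -6M₀ab/L³ = -6·4·(5/2)·(15/2)/10³ = -9/20 kN
  M_B = M₀a(2b-a)/L² = 4·(5/2)·(2·(15/2)-(5/2))/10² = 5/4 kN·m
Load 4 — uniform load w=-9 kN/m over full span:
  R_A = wL/2 = (-9)·10/2 = -45 kN
  M_A = wL²/12 = (-9)·10²/12 = -75 kN·m
  R_B = wL/2 = (-9)·10/2 = -45 kN
  M_B = -wL²/12 = -(-9)·10²/12 = 75 kN·m
Superposition: R_A = -9793/500 kN, M_A = -1903/100 kN·m, R_B = 5793/500 kN, M_B = -883/100 kN·m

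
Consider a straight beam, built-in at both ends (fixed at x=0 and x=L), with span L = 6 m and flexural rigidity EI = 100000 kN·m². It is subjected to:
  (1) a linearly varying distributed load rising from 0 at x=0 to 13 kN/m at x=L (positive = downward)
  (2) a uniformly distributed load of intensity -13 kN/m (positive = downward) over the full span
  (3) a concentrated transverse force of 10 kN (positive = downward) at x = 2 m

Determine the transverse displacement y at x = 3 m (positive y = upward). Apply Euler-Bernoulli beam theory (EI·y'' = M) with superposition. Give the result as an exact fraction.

y(3) = 653/4800000 m

Load 1 — triangular load w₀=13 kN/m (0→w₀ over full span):
  y_1 = -w₀x²(L-x)²(x+2L)/(120LEI) = -13·3²·(6-3)²·(3+2·6)/(120·6·100000) = -351/1600000 m
Load 2 — uniform load w=-13 kN/m over full span:
  y_2 = -wx²(L-x)²/(24EI) = -(-13)·3²·(6-3)²/(24·100000) = 351/800000 m
Load 3 — point force P=10 kN at a=2 m (b=L-a=4):
  y_3 = -Pa²(L-x)²(3bL-(3b+a)(L-x))/(6L³EI)  [x>a] = -10·2²·(6-3)²·(3·4·6-(3·4+2)·(6-3))/(6·6³·100000) = -1/12000 m
Superposition: y = Σ y_i = 653/4800000 m ≈ 0.000136 m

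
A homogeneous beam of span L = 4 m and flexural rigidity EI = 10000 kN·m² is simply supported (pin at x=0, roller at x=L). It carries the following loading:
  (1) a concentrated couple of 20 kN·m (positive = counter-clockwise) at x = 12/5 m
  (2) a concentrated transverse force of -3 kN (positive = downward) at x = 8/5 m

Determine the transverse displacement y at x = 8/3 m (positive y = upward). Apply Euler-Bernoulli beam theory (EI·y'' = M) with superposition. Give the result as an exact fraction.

Load 1 — applied couple M₀=20 kN·m at a=12/5 m (b=L-a=8/5):
  y_1 = (M₀x³/(6L)-M₀(x-a)²/2+C₁x)/EI  [x>a] with C₁=M₀(3b²-L²)/(6L)=-104/15 = (20·(8/3)³/(6·4)-20·((8/3)-(12/5))²/2+(-104/15)·(8/3))/10000 = -86/253125 m
Load 2 — point force P=-3 kN at a=8/5 m (b=L-a=12/5):
  y_2 = -Pa(L-x)(2Lx-a²-x²)/(6LEI)  [x>a] = -(-3)·(8/5)·(4-(8/3))·(2·4·(8/3)-(8/5)²-(8/3)²)/(6·4·10000) = 656/2109375 m
Superposition: y = Σ y_i = -182/6328125 m ≈ -0.000029 m

y(8/3) = -182/6328125 m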